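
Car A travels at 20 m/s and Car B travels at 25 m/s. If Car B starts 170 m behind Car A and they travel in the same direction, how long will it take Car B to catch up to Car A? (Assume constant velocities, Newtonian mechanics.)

Relative speed: v_rel = 25 - 20 = 5 m/s
Time to catch: t = d₀/v_rel = 170/5 = 34.0 s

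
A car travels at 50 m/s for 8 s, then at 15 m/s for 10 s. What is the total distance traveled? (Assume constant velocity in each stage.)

d₁ = v₁t₁ = 50 × 8 = 400 m
d₂ = v₂t₂ = 15 × 10 = 150 m
d_total = 400 + 150 = 550 m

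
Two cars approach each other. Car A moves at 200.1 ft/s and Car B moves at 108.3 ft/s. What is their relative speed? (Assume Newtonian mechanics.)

v_rel = v_A + v_B = 200.1 + 108.3 = 308.4 ft/s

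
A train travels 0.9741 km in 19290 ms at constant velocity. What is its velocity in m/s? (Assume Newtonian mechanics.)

d = 0.9741 km × 1000.0 = 974.1 m
t = 19290 ms × 0.001 = 19.29 s
v = d / t = 974.1 / 19.29 = 50.5 m/s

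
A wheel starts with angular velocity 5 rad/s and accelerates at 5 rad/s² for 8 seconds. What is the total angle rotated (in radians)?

θ = ω₀t + ½αt² = 5×8 + ½×5×8² = 200.0 rad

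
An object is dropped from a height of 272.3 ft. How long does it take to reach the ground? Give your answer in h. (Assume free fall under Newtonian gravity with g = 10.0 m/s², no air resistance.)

h = 272.3 ft × 0.3048 = 82.997 m
t = √(2h/g) = √(2 × 82.997 / 10.0) = 4.07424 s
t = 4.07424 s / 3600.0 = 0.001132 h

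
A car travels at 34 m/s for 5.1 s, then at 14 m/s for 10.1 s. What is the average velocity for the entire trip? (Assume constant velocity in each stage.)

d₁ = v₁t₁ = 34 × 5.1 = 173.4 m
d₂ = v₂t₂ = 14 × 10.1 = 141.4 m
d_total = 314.8 m, t_total = 15.2 s
v_avg = d_total/t_total = 314.8/15.2 = 20.71 m/s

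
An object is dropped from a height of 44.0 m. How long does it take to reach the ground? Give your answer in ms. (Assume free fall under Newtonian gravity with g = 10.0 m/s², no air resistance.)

t = √(2h/g) = √(2 × 44.0 / 10.0) = 2.96648 s
t = 2.96648 s / 0.001 = 2966 ms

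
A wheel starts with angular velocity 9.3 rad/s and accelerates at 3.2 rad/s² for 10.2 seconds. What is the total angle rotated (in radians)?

θ = ω₀t + ½αt² = 9.3×10.2 + ½×3.2×10.2² = 261.32 rad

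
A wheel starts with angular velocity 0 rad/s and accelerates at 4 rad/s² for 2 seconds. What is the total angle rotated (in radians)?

θ = ω₀t + ½αt² = 0×2 + ½×4×2² = 8.0 rad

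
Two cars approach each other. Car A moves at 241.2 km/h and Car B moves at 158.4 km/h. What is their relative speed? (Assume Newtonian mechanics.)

v_rel = v_A + v_B = 241.2 + 158.4 = 399.6 km/h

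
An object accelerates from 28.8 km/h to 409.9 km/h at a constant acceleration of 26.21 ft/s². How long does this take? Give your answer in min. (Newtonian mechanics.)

v₀ = 28.8 km/h × 0.2777777777777778 = 8.0 m/s
v = 409.9 km/h × 0.2777777777777778 = 113.861 m/s
a = 26.21 ft/s² × 0.3048 = 7.98881 m/s²
t = (v - v₀) / a = (113.861 - 8.0) / 7.98881 = 13.2512 s
t = 13.2512 s / 60.0 = 0.2209 min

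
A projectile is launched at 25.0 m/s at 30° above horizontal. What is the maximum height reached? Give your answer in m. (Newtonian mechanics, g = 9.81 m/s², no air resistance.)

H = v₀² × sin²(θ) / (2g) = 25.0² × sin(30°)² / (2 × 9.81) = 625.0 × 0.25 / 19.62 = 7.964 m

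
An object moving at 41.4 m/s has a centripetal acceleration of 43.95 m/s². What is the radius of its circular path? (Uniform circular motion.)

r = v²/a_c = 41.4²/43.95 = 39.0 m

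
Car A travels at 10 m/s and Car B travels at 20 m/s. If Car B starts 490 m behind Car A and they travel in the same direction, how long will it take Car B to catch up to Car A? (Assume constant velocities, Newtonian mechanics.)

Relative speed: v_rel = 20 - 10 = 10 m/s
Time to catch: t = d₀/v_rel = 490/10 = 49.0 s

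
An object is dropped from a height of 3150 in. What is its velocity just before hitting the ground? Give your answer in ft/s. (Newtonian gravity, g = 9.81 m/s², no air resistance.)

h = 3150 in × 0.0254 = 80.01 m
v = √(2gh) = √(2 × 9.81 × 80.01) = 39.6207 m/s
v = 39.6207 m/s / 0.3048 = 130.0 ft/s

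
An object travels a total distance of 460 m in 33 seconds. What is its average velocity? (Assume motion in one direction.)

v_avg = Δd / Δt = 460 / 33 = 13.94 m/s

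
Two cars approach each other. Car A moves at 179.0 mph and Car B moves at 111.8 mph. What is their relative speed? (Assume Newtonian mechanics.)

v_rel = v_A + v_B = 179.0 + 111.8 = 290.8 mph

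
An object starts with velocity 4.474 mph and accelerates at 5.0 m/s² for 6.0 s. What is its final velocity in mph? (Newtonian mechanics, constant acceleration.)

v₀ = 4.474 mph × 0.44704 = 2.00006 m/s
v = v₀ + a × t = 2.00006 + 5.0 × 6.0 = 32.0001 m/s
v = 32.0001 m/s / 0.44704 = 71.58 mph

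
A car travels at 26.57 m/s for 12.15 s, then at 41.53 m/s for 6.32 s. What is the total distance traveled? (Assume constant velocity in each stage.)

d₁ = v₁t₁ = 26.57 × 12.15 = 322.8255 m
d₂ = v₂t₂ = 41.53 × 6.32 = 262.4696 m
d_total = 322.8255 + 262.4696 = 585.3 m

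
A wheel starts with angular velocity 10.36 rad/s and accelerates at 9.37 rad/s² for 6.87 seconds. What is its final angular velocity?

ω = ω₀ + αt = 10.36 + 9.37 × 6.87 = 74.73 rad/s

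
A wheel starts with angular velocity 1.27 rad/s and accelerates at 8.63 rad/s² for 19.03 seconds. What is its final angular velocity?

ω = ω₀ + αt = 1.27 + 8.63 × 19.03 = 165.5 rad/s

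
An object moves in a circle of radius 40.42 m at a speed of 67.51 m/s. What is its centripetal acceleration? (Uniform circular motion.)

a_c = v²/r = 67.51²/40.42 = 4557.6001/40.42 = 112.76 m/s²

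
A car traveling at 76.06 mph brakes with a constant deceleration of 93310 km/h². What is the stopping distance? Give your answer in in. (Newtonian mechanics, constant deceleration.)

v₀ = 76.06 mph × 0.44704 = 34.0019 m/s
a = 93310 km/h² × 7.716049382716049e-05 = 7.19985 m/s²
d = v₀² / (2a) = 34.0019² / (2 × 7.19985) = 1156.13 / 14.3997 = 80.2885 m
d = 80.2885 m / 0.0254 = 3161 in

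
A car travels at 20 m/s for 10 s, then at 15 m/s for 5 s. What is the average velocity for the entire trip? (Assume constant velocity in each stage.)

d₁ = v₁t₁ = 20 × 10 = 200 m
d₂ = v₂t₂ = 15 × 5 = 75 m
d_total = 275 m, t_total = 15 s
v_avg = d_total/t_total = 275/15 = 18.33 m/s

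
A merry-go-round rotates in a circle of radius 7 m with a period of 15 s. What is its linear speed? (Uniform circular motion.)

v = 2πr/T = 2π×7/15 = 2.93 m/s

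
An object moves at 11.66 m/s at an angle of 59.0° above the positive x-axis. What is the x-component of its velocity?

vₓ = v cos(θ) = 11.66 × cos(59.0°) = 6.01 m/s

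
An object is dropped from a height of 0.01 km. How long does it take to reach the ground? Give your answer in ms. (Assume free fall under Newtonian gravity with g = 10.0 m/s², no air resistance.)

h = 0.01 km × 1000.0 = 10.0 m
t = √(2h/g) = √(2 × 10.0 / 10.0) = 1.41421 s
t = 1.41421 s / 0.001 = 1414 ms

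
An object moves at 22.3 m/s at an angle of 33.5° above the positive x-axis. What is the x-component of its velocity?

vₓ = v cos(θ) = 22.3 × cos(33.5°) = 18.6 m/s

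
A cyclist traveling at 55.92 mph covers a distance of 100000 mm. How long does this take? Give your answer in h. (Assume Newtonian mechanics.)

d = 100000 mm × 0.001 = 100.0 m
v = 55.92 mph × 0.44704 = 24.9985 m/s
t = d / v = 100.0 / 24.9985 = 4.00024 s
t = 4.00024 s / 3600.0 = 0.001111 h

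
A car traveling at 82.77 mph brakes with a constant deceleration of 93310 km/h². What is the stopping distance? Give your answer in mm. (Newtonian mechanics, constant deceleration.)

v₀ = 82.77 mph × 0.44704 = 37.0015 m/s
a = 93310 km/h² × 7.716049382716049e-05 = 7.19985 m/s²
d = v₀² / (2a) = 37.0015² / (2 × 7.19985) = 1369.11 / 14.3997 = 95.0791 m
d = 95.0791 m / 0.001 = 95080 mm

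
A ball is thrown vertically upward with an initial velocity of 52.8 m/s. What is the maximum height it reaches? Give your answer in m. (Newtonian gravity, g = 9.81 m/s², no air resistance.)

h_max = v₀² / (2g) = 52.8² / (2 × 9.81) = 2787.84 / 19.62 = 142.1 m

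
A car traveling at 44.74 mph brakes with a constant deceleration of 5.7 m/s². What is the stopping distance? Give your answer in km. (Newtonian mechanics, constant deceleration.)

v₀ = 44.74 mph × 0.44704 = 20.0006 m/s
d = v₀² / (2a) = 20.0006² / (2 × 5.7) = 400.024 / 11.4 = 35.0898 m
d = 35.0898 m / 1000.0 = 0.03509 km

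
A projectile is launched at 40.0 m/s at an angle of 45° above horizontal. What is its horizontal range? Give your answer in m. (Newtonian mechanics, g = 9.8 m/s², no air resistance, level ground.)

R = v₀² × sin(2θ) / g = 40.0² × sin(2 × 45°) / 9.8 = 1600.0 × 1.0 / 9.8 = 163.3 m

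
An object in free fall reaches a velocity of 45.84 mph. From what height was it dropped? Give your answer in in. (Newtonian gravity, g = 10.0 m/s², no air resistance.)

v = 45.84 mph × 0.44704 = 20.4923 m/s
h = v² / (2g) = 20.4923² / (2 × 10.0) = 20.9967 m
h = 20.9967 m / 0.0254 = 826.6 in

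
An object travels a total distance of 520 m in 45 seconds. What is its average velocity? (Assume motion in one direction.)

v_avg = Δd / Δt = 520 / 45 = 11.56 m/s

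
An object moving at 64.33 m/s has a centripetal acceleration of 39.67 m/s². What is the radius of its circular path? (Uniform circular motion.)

r = v²/a_c = 64.33²/39.67 = 104.32 m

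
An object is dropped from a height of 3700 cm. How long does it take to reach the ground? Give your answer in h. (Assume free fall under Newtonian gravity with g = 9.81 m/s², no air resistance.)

h = 3700 cm × 0.01 = 37.0 m
t = √(2h/g) = √(2 × 37.0 / 9.81) = 2.74651 s
t = 2.74651 s / 3600.0 = 0.0007629 h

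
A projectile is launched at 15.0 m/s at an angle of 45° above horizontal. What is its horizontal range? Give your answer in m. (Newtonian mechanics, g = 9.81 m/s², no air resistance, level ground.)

R = v₀² × sin(2θ) / g = 15.0² × sin(2 × 45°) / 9.81 = 225.0 × 1.0 / 9.81 = 22.94 m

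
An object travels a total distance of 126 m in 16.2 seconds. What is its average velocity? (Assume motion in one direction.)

v_avg = Δd / Δt = 126 / 16.2 = 7.78 m/s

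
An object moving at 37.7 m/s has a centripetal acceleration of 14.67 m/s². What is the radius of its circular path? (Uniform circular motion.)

r = v²/a_c = 37.7²/14.67 = 96.88 m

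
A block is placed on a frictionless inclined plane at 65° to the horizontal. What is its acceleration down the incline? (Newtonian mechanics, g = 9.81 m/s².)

a = g sin(θ) = 9.81 × sin(65°) = 9.81 × 0.9063 = 8.89 m/s²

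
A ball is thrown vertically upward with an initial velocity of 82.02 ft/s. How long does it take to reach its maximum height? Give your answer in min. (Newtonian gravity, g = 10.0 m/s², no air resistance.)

v₀ = 82.02 ft/s × 0.3048 = 24.9997 m/s
t_up = v₀ / g = 24.9997 / 10.0 = 2.49997 s
t_up = 2.49997 s / 60.0 = 0.04167 min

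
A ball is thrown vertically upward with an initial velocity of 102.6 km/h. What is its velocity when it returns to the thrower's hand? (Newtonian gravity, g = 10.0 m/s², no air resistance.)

By conservation of energy (no air resistance), the ball returns to the throw height with the same speed as launch, but directed downward.
|v_ground| = v₀ = 102.6 km/h
v_ground = 102.6 km/h (downward)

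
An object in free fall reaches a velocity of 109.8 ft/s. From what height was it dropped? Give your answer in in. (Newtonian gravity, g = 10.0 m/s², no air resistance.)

v = 109.8 ft/s × 0.3048 = 33.467 m/s
h = v² / (2g) = 33.467² / (2 × 10.0) = 56.002 m
h = 56.002 m / 0.0254 = 2205 in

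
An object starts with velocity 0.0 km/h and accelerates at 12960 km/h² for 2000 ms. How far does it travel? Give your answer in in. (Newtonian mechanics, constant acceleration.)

v₀ = 0.0 km/h × 0.2777777777777778 = 0.0 m/s
a = 12960 km/h² × 7.716049382716049e-05 = 1.0 m/s²
t = 2000 ms × 0.001 = 2.0 s
d = v₀ × t + ½ × a × t² = 0.0 × 2.0 + 0.5 × 1.0 × 2.0² = 2.0 m
d = 2.0 m / 0.0254 = 78.74 in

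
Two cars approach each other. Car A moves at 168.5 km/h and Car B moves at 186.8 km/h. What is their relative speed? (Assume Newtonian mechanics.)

v_rel = v_A + v_B = 168.5 + 186.8 = 355.3 km/h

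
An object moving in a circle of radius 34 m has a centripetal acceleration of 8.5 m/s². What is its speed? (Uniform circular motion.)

v = √(a_c × r) = √(8.5 × 34) = 17.0 m/s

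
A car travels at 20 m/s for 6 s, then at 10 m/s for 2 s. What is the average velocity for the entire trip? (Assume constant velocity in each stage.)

d₁ = v₁t₁ = 20 × 6 = 120 m
d₂ = v₂t₂ = 10 × 2 = 20 m
d_total = 140 m, t_total = 8 s
v_avg = d_total/t_total = 140/8 = 17.5 m/s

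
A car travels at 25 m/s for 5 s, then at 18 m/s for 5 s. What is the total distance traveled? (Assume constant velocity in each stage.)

d₁ = v₁t₁ = 25 × 5 = 125 m
d₂ = v₂t₂ = 18 × 5 = 90 m
d_total = 125 + 90 = 215 m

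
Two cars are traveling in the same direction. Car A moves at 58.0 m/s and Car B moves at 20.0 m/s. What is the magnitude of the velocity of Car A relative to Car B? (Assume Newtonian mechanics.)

v_rel = |v_A - v_B| = |58.0 - 20.0| = 38.0 m/s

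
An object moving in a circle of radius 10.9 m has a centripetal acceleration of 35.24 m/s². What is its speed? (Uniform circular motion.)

v = √(a_c × r) = √(35.24 × 10.9) = 19.6 m/s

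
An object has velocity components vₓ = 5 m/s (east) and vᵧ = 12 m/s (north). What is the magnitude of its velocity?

|v| = √(vₓ² + vᵧ²) = √(5² + 12²) = √(169) = 13.0 m/s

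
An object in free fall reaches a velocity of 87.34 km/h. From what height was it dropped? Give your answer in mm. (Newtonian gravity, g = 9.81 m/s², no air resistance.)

v = 87.34 km/h × 0.2777777777777778 = 24.2611 m/s
h = v² / (2g) = 24.2611² / (2 × 9.81) = 30.0 m
h = 30.0 m / 0.001 = 30000 mm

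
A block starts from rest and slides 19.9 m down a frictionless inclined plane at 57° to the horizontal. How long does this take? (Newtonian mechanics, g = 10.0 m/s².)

a = g sin(θ) = 10.0 × sin(57°) = 8.3867 m/s²
t = √(2d/a) = √(2 × 19.9 / 8.3867) = 2.18 s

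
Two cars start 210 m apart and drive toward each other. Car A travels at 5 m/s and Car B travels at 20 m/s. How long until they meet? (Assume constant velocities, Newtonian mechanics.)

Combined speed: v_combined = 5 + 20 = 25 m/s
Time to meet: t = d/v_combined = 210/25 = 8.4 s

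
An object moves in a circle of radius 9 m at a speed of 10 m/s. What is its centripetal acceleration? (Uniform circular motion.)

a_c = v²/r = 10²/9 = 100/9 = 11.11 m/s²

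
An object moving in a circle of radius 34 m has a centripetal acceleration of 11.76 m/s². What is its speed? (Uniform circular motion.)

v = √(a_c × r) = √(11.76 × 34) = 20.0 m/s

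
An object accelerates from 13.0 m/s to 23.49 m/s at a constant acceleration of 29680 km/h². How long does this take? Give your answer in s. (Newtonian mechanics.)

a = 29680 km/h² × 7.716049382716049e-05 = 2.29012 m/s²
t = (v - v₀) / a = (23.49 - 13.0) / 2.29012 = 4.581 s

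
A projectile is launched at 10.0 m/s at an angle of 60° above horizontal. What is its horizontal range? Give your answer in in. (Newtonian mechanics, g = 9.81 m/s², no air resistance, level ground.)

R = v₀² × sin(2θ) / g = 10.0² × sin(2 × 60°) / 9.81 = 100.0 × 0.866025 / 9.81 = 8.82798 m
R = 8.82798 m / 0.0254 = 347.6 in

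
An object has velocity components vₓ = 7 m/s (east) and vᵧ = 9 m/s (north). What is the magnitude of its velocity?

|v| = √(vₓ² + vᵧ²) = √(7² + 9²) = √(130) = 11.4 m/s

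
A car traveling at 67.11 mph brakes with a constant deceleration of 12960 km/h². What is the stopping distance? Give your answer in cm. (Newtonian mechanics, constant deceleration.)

v₀ = 67.11 mph × 0.44704 = 30.0009 m/s
a = 12960 km/h² × 7.716049382716049e-05 = 1.0 m/s²
d = v₀² / (2a) = 30.0009² / (2 × 1.0) = 900.054 / 2.0 = 450.027 m
d = 450.027 m / 0.01 = 45000 cm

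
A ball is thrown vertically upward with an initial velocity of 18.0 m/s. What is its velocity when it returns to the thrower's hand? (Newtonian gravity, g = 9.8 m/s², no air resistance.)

By conservation of energy (no air resistance), the ball returns to the throw height with the same speed as launch, but directed downward.
|v_ground| = v₀ = 18.0 m/s
v_ground = 18.0 m/s (downward)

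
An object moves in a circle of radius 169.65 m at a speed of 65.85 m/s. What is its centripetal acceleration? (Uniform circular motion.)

a_c = v²/r = 65.85²/169.65 = 4336.2225/169.65 = 25.56 m/s²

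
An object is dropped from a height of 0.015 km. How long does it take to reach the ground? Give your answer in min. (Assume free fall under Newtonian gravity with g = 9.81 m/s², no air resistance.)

h = 0.015 km × 1000.0 = 15.0 m
t = √(2h/g) = √(2 × 15.0 / 9.81) = 1.74874 s
t = 1.74874 s / 60.0 = 0.02915 min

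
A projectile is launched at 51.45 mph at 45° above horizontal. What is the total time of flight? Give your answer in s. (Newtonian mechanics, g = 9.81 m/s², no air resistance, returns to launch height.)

v₀ = 51.45 mph × 0.44704 = 23.0002 m/s
T = 2 × v₀ × sin(θ) / g = 2 × 23.0002 × sin(45°) / 9.81 = 2 × 23.0002 × 0.707107 / 9.81 = 3.316 s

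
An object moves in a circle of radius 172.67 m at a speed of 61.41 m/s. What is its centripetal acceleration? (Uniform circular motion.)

a_c = v²/r = 61.41²/172.67 = 3771.1881/172.67 = 21.84 m/s²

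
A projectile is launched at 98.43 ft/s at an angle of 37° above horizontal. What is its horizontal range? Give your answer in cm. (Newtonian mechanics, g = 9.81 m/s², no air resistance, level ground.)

v₀ = 98.43 ft/s × 0.3048 = 30.0015 m/s
R = v₀² × sin(2θ) / g = 30.0015² × sin(2 × 37°) / 9.81 = 900.09 × 0.961262 / 9.81 = 88.198 m
R = 88.198 m / 0.01 = 8820 cm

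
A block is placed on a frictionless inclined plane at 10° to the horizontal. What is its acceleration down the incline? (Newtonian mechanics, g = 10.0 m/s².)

a = g sin(θ) = 10.0 × sin(10°) = 10.0 × 0.1736 = 1.74 m/s²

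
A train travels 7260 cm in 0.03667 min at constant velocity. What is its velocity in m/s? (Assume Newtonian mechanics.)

d = 7260 cm × 0.01 = 72.6 m
t = 0.03667 min × 60.0 = 2.2002 s
v = d / t = 72.6 / 2.2002 = 33.0 m/s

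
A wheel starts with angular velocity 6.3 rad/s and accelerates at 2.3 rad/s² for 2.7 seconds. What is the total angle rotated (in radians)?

θ = ω₀t + ½αt² = 6.3×2.7 + ½×2.3×2.7² = 25.39 rad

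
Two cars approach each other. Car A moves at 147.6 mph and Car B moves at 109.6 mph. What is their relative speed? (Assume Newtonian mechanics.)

v_rel = v_A + v_B = 147.6 + 109.6 = 257.2 mph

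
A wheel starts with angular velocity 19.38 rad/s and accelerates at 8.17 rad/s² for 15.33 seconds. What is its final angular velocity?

ω = ω₀ + αt = 19.38 + 8.17 × 15.33 = 144.63 rad/s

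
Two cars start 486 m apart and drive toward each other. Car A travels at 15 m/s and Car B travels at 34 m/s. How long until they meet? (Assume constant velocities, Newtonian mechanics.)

Combined speed: v_combined = 15 + 34 = 49 m/s
Time to meet: t = d/v_combined = 486/49 = 9.92 s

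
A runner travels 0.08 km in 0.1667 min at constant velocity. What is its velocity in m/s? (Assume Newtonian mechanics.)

d = 0.08 km × 1000.0 = 80.0 m
t = 0.1667 min × 60.0 = 10.002 s
v = d / t = 80.0 / 10.002 = 7.998 m/s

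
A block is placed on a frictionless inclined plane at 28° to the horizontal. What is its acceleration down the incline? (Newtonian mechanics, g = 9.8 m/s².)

a = g sin(θ) = 9.8 × sin(28°) = 9.8 × 0.4695 = 4.6 m/s²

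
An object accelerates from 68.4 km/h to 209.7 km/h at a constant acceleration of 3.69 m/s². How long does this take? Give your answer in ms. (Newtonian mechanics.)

v₀ = 68.4 km/h × 0.2777777777777778 = 19.0 m/s
v = 209.7 km/h × 0.2777777777777778 = 58.25 m/s
t = (v - v₀) / a = (58.25 - 19.0) / 3.69 = 10.6369 s
t = 10.6369 s / 0.001 = 10640 ms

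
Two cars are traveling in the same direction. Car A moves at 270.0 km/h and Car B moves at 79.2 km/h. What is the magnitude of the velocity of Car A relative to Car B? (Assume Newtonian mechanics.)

v_rel = |v_A - v_B| = |270.0 - 79.2| = 190.8 km/h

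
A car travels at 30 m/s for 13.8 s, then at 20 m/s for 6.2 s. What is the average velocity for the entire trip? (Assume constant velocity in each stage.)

d₁ = v₁t₁ = 30 × 13.8 = 414.0 m
d₂ = v₂t₂ = 20 × 6.2 = 124.0 m
d_total = 538.0 m, t_total = 20.0 s
v_avg = d_total/t_total = 538.0/20.0 = 26.9 m/s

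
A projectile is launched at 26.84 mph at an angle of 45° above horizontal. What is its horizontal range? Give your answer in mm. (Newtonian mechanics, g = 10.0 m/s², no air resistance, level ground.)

v₀ = 26.84 mph × 0.44704 = 11.9986 m/s
R = v₀² × sin(2θ) / g = 11.9986² × sin(2 × 45°) / 10.0 = 143.966 × 1.0 / 10.0 = 14.3966 m
R = 14.3966 m / 0.001 = 14400 mm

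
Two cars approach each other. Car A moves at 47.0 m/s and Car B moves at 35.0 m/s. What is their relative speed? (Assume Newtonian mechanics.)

v_rel = v_A + v_B = 47.0 + 35.0 = 82.0 m/s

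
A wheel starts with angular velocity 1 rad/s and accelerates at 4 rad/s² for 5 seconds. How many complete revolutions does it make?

θ = ω₀t + ½αt² = 1×5 + ½×4×5² = 55.0 rad
Total revolutions = θ/(2π) = 55.0/(2π) = 8.75
Complete revolutions = ⌊8.75⌋ = 8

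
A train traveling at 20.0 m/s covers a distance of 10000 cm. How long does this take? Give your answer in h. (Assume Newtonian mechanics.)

d = 10000 cm × 0.01 = 100.0 m
t = d / v = 100.0 / 20.0 = 5.0 s
t = 5.0 s / 3600.0 = 0.001389 h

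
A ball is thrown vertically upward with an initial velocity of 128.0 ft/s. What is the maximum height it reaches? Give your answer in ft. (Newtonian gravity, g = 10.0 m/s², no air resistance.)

v₀ = 128.0 ft/s × 0.3048 = 39.0144 m/s
h_max = v₀² / (2g) = 39.0144² / (2 × 10.0) = 1522.12 / 20.0 = 76.106 m
h_max = 76.106 m / 0.3048 = 249.7 ft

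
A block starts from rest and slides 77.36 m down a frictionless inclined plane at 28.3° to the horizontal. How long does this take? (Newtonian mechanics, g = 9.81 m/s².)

a = g sin(θ) = 9.81 × sin(28.3°) = 4.6508 m/s²
t = √(2d/a) = √(2 × 77.36 / 4.6508) = 5.77 s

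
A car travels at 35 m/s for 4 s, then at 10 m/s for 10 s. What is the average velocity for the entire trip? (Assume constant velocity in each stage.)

d₁ = v₁t₁ = 35 × 4 = 140 m
d₂ = v₂t₂ = 10 × 10 = 100 m
d_total = 240 m, t_total = 14 s
v_avg = d_total/t_total = 240/14 = 17.14 m/s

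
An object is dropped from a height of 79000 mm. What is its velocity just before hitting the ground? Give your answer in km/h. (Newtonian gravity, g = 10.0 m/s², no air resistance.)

h = 79000 mm × 0.001 = 79.0 m
v = √(2gh) = √(2 × 10.0 × 79.0) = 39.7492 m/s
v = 39.7492 m/s / 0.2777777777777778 = 143.1 km/h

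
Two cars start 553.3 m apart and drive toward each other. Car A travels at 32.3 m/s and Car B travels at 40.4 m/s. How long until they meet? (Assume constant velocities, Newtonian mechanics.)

Combined speed: v_combined = 32.3 + 40.4 = 72.7 m/s
Time to meet: t = d/v_combined = 553.3/72.7 = 7.61 s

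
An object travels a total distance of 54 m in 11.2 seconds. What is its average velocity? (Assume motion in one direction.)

v_avg = Δd / Δt = 54 / 11.2 = 4.82 m/s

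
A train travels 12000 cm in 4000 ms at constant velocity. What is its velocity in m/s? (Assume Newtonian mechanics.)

d = 12000 cm × 0.01 = 120.0 m
t = 4000 ms × 0.001 = 4.0 s
v = d / t = 120.0 / 4.0 = 30.0 m/s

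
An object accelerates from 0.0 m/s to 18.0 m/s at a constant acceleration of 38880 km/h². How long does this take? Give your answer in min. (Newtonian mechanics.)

a = 38880 km/h² × 7.716049382716049e-05 = 3.0 m/s²
t = (v - v₀) / a = (18.0 - 0.0) / 3.0 = 6.0 s
t = 6.0 s / 60.0 = 0.1 min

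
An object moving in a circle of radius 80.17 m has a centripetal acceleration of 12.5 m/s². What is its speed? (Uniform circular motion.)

v = √(a_c × r) = √(12.5 × 80.17) = 31.66 m/s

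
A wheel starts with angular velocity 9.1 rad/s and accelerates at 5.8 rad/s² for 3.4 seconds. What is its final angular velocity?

ω = ω₀ + αt = 9.1 + 5.8 × 3.4 = 28.82 rad/s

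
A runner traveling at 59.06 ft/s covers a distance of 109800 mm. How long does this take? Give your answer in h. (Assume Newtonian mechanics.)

d = 109800 mm × 0.001 = 109.8 m
v = 59.06 ft/s × 0.3048 = 18.0015 m/s
t = d / v = 109.8 / 18.0015 = 6.09949 s
t = 6.09949 s / 3600.0 = 0.001694 h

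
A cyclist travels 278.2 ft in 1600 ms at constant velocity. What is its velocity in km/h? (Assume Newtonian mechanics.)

d = 278.2 ft × 0.3048 = 84.7954 m
t = 1600 ms × 0.001 = 1.6 s
v = d / t = 84.7954 / 1.6 = 52.9971 m/s
v = 52.9971 m/s / 0.2777777777777778 = 190.8 km/h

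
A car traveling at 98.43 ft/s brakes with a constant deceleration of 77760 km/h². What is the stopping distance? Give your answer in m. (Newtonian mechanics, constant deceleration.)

v₀ = 98.43 ft/s × 0.3048 = 30.0015 m/s
a = 77760 km/h² × 7.716049382716049e-05 = 6.0 m/s²
d = v₀² / (2a) = 30.0015² / (2 × 6.0) = 900.09 / 12.0 = 75.01 m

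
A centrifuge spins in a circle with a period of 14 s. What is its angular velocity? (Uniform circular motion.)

ω = 2π/T = 2π/14 = 0.4488 rad/s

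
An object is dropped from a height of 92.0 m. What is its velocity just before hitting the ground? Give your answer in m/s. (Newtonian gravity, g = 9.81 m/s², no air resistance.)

v = √(2gh) = √(2 × 9.81 × 92.0) = 42.49 m/s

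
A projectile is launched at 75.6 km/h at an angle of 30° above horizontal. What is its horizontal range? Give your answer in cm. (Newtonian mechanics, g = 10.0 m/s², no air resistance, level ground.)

v₀ = 75.6 km/h × 0.2777777777777778 = 21.0 m/s
R = v₀² × sin(2θ) / g = 21.0² × sin(2 × 30°) / 10.0 = 441.0 × 0.866025 / 10.0 = 38.1917 m
R = 38.1917 m / 0.01 = 3819 cm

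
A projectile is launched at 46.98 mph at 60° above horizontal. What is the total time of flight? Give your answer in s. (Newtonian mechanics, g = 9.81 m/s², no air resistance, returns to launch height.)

v₀ = 46.98 mph × 0.44704 = 21.0019 m/s
T = 2 × v₀ × sin(θ) / g = 2 × 21.0019 × sin(60°) / 9.81 = 2 × 21.0019 × 0.866025 / 9.81 = 3.708 s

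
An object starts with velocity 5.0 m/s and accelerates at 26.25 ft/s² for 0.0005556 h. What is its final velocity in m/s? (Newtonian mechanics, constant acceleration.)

a = 26.25 ft/s² × 0.3048 = 8.001 m/s²
t = 0.0005556 h × 3600.0 = 2.00016 s
v = v₀ + a × t = 5.0 + 8.001 × 2.00016 = 21.0 m/s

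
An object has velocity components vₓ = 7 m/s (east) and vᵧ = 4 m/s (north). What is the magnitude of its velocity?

|v| = √(vₓ² + vᵧ²) = √(7² + 4²) = √(65) = 8.06 m/s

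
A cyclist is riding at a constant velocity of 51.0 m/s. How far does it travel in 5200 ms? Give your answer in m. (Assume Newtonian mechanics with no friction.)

t = 5200 ms × 0.001 = 5.2 s
d = v × t = 51.0 × 5.2 = 265.2 m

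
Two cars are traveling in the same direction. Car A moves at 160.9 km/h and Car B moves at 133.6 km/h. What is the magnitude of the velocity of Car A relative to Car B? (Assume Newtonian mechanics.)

v_rel = |v_A - v_B| = |160.9 - 133.6| = 27.3 km/h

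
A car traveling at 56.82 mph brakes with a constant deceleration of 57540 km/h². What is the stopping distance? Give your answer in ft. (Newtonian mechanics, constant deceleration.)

v₀ = 56.82 mph × 0.44704 = 25.4008 m/s
a = 57540 km/h² × 7.716049382716049e-05 = 4.43981 m/s²
d = v₀² / (2a) = 25.4008² / (2 × 4.43981) = 645.201 / 8.87962 = 72.6609 m
d = 72.6609 m / 0.3048 = 238.4 ft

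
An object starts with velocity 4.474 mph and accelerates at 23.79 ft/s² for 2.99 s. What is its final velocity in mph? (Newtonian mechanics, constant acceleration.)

v₀ = 4.474 mph × 0.44704 = 2.00006 m/s
a = 23.79 ft/s² × 0.3048 = 7.25119 m/s²
v = v₀ + a × t = 2.00006 + 7.25119 × 2.99 = 23.6811 m/s
v = 23.6811 m/s / 0.44704 = 52.97 mph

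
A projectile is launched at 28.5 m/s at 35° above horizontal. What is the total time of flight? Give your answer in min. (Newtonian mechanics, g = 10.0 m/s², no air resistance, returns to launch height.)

T = 2 × v₀ × sin(θ) / g = 2 × 28.5 × sin(35°) / 10.0 = 2 × 28.5 × 0.573576 / 10.0 = 3.26938 s
T = 3.26938 s / 60.0 = 0.05449 min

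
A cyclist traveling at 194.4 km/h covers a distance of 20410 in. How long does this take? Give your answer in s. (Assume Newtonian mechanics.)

d = 20410 in × 0.0254 = 518.414 m
v = 194.4 km/h × 0.2777777777777778 = 54.0 m/s
t = d / v = 518.414 / 54.0 = 9.6 s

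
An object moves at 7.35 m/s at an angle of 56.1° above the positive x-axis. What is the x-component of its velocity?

vₓ = v cos(θ) = 7.35 × cos(56.1°) = 4.1 m/s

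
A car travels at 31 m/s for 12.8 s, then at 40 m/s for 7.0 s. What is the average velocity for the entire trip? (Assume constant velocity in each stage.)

d₁ = v₁t₁ = 31 × 12.8 = 396.8 m
d₂ = v₂t₂ = 40 × 7.0 = 280.0 m
d_total = 676.8 m, t_total = 19.8 s
v_avg = d_total/t_total = 676.8/19.8 = 34.18 m/s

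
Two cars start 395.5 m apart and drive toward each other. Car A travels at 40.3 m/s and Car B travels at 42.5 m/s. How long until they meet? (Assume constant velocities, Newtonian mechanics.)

Combined speed: v_combined = 40.3 + 42.5 = 82.8 m/s
Time to meet: t = d/v_combined = 395.5/82.8 = 4.78 s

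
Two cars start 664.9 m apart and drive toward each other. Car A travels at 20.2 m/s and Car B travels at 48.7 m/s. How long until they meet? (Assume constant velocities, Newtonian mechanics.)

Combined speed: v_combined = 20.2 + 48.7 = 68.9 m/s
Time to meet: t = d/v_combined = 664.9/68.9 = 9.65 s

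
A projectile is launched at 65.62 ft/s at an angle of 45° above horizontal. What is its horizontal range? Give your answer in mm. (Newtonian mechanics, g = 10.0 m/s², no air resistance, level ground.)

v₀ = 65.62 ft/s × 0.3048 = 20.001 m/s
R = v₀² × sin(2θ) / g = 20.001² × sin(2 × 45°) / 10.0 = 400.04 × 1.0 / 10.0 = 40.004 m
R = 40.004 m / 0.001 = 40000 mm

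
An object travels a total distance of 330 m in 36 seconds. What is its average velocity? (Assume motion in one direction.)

v_avg = Δd / Δt = 330 / 36 = 9.17 m/s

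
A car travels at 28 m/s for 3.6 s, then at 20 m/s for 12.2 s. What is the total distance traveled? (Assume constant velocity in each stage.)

d₁ = v₁t₁ = 28 × 3.6 = 100.8 m
d₂ = v₂t₂ = 20 × 12.2 = 244.0 m
d_total = 100.8 + 244.0 = 344.8 m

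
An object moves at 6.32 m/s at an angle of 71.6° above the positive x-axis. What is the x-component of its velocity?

vₓ = v cos(θ) = 6.32 × cos(71.6°) = 1.99 m/s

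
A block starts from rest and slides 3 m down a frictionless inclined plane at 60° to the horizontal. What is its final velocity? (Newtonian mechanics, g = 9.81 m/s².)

a = g sin(θ) = 9.81 × sin(60°) = 8.4957 m/s²
v = √(2ad) = √(2 × 8.4957 × 3) = 7.14 m/s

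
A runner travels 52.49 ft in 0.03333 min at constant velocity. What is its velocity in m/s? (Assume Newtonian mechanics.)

d = 52.49 ft × 0.3048 = 15.999 m
t = 0.03333 min × 60.0 = 1.9998 s
v = d / t = 15.999 / 1.9998 = 8.0 m/s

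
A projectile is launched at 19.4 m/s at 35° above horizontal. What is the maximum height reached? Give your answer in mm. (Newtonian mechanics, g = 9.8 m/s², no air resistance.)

H = v₀² × sin²(θ) / (2g) = 19.4² × sin(35°)² / (2 × 9.8) = 376.36 × 0.32899 / 19.6 = 6.31728 m
H = 6.31728 m / 0.001 = 6317 mm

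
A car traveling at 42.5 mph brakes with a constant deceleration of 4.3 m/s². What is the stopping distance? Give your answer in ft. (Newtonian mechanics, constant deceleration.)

v₀ = 42.5 mph × 0.44704 = 18.9992 m/s
d = v₀² / (2a) = 18.9992² / (2 × 4.3) = 360.97 / 8.6 = 41.9733 m
d = 41.9733 m / 0.3048 = 137.7 ft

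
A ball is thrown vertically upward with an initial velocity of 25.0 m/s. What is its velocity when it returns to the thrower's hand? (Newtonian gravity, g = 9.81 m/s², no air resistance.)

By conservation of energy (no air resistance), the ball returns to the throw height with the same speed as launch, but directed downward.
|v_ground| = v₀ = 25.0 m/s
v_ground = 25.0 m/s (downward)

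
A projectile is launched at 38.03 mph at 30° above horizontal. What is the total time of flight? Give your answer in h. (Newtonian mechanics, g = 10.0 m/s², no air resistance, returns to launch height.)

v₀ = 38.03 mph × 0.44704 = 17.0009 m/s
T = 2 × v₀ × sin(θ) / g = 2 × 17.0009 × sin(30°) / 10.0 = 2 × 17.0009 × 0.5 / 10.0 = 1.70009 s
T = 1.70009 s / 3600.0 = 0.0004722 h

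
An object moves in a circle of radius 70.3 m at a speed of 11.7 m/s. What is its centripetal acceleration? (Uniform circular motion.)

a_c = v²/r = 11.7²/70.3 = 136.89/70.3 = 1.95 m/s²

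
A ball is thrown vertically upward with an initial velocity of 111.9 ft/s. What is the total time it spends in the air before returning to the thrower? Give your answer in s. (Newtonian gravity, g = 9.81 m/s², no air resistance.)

v₀ = 111.9 ft/s × 0.3048 = 34.1071 m/s
t_total = 2 × v₀ / g = 2 × 34.1071 / 9.81 = 6.954 s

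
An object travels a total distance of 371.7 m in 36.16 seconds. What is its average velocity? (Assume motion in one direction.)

v_avg = Δd / Δt = 371.7 / 36.16 = 10.28 m/s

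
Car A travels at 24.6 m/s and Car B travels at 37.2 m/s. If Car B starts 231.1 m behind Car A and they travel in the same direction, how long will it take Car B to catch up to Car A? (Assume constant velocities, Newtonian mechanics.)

Relative speed: v_rel = 37.2 - 24.6 = 12.6 m/s
Time to catch: t = d₀/v_rel = 231.1/12.6 = 18.34 s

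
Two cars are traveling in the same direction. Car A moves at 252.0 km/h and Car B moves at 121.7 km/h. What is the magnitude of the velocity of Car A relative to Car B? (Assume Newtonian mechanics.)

v_rel = |v_A - v_B| = |252.0 - 121.7| = 130.3 km/h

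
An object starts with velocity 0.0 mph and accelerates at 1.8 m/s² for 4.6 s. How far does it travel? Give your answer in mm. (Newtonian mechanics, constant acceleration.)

v₀ = 0.0 mph × 0.44704 = 0.0 m/s
d = v₀ × t + ½ × a × t² = 0.0 × 4.6 + 0.5 × 1.8 × 4.6² = 19.044 m
d = 19.044 m / 0.001 = 19040 mm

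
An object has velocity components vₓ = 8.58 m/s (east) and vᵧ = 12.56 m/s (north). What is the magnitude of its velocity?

|v| = √(vₓ² + vᵧ²) = √(8.58² + 12.56²) = √(231.37) = 15.21 m/s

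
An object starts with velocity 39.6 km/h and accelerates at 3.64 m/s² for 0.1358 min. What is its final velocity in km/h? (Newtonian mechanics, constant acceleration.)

v₀ = 39.6 km/h × 0.2777777777777778 = 11.0 m/s
t = 0.1358 min × 60.0 = 8.148 s
v = v₀ + a × t = 11.0 + 3.64 × 8.148 = 40.6587 m/s
v = 40.6587 m/s / 0.2777777777777778 = 146.4 km/h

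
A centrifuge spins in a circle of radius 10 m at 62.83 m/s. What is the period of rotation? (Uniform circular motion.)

T = 2πr/v = 2π×10/62.83 = 1.0 s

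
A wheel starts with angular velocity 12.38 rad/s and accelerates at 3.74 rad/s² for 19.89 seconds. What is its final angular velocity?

ω = ω₀ + αt = 12.38 + 3.74 × 19.89 = 86.77 rad/s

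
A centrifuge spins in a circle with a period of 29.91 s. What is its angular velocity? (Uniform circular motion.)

ω = 2π/T = 2π/29.91 = 0.2101 rad/s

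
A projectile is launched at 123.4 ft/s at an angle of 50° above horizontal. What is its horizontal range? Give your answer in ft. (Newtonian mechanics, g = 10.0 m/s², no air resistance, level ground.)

v₀ = 123.4 ft/s × 0.3048 = 37.6123 m/s
R = v₀² × sin(2θ) / g = 37.6123² × sin(2 × 50°) / 10.0 = 1414.69 × 0.984808 / 10.0 = 139.32 m
R = 139.32 m / 0.3048 = 457.1 ft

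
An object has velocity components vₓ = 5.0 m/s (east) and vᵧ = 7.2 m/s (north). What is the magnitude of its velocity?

|v| = √(vₓ² + vᵧ²) = √(5.0² + 7.2²) = √(76.84) = 8.77 m/s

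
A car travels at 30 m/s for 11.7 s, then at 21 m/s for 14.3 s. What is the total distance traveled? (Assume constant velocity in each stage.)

d₁ = v₁t₁ = 30 × 11.7 = 351.0 m
d₂ = v₂t₂ = 21 × 14.3 = 300.3 m
d_total = 351.0 + 300.3 = 651.3 m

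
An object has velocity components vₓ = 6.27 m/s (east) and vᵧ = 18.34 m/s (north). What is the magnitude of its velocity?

|v| = √(vₓ² + vᵧ²) = √(6.27² + 18.34²) = √(375.6685) = 19.38 m/s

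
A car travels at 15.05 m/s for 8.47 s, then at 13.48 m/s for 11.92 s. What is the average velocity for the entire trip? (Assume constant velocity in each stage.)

d₁ = v₁t₁ = 15.05 × 8.47 = 127.4735 m
d₂ = v₂t₂ = 13.48 × 11.92 = 160.6816 m
d_total = 288.1551 m, t_total = 20.39 s
v_avg = d_total/t_total = 288.1551/20.39 = 14.13 m/s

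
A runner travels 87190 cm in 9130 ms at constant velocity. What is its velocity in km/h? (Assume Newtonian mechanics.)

d = 87190 cm × 0.01 = 871.9 m
t = 9130 ms × 0.001 = 9.13 s
v = d / t = 871.9 / 9.13 = 95.4984 m/s
v = 95.4984 m/s / 0.2777777777777778 = 343.8 km/h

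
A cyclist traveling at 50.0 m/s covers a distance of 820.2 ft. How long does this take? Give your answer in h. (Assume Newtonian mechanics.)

d = 820.2 ft × 0.3048 = 249.997 m
t = d / v = 249.997 / 50.0 = 4.99994 s
t = 4.99994 s / 3600.0 = 0.001389 h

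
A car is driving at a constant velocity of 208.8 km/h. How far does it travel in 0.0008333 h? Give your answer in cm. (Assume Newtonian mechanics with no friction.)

v = 208.8 km/h × 0.2777777777777778 = 58.0 m/s
t = 0.0008333 h × 3600.0 = 2.99988 s
d = v × t = 58.0 × 2.99988 = 173.993 m
d = 173.993 m / 0.01 = 17400 cm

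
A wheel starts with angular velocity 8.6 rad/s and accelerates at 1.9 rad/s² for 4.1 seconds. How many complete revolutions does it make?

θ = ω₀t + ½αt² = 8.6×4.1 + ½×1.9×4.1² = 51.2295 rad
Total revolutions = θ/(2π) = 51.2295/(2π) = 8.15
Complete revolutions = ⌊8.15⌋ = 8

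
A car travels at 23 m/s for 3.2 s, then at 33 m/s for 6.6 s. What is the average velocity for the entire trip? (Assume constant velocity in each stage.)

d₁ = v₁t₁ = 23 × 3.2 = 73.6 m
d₂ = v₂t₂ = 33 × 6.6 = 217.8 m
d_total = 291.4 m, t_total = 9.8 s
v_avg = d_total/t_total = 291.4/9.8 = 29.73 m/s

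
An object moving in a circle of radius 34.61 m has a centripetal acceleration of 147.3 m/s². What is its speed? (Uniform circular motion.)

v = √(a_c × r) = √(147.3 × 34.61) = 71.4 m/s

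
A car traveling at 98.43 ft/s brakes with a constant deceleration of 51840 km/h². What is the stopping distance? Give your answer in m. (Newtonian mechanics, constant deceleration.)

v₀ = 98.43 ft/s × 0.3048 = 30.0015 m/s
a = 51840 km/h² × 7.716049382716049e-05 = 4.0 m/s²
d = v₀² / (2a) = 30.0015² / (2 × 4.0) = 900.09 / 8.0 = 112.5 m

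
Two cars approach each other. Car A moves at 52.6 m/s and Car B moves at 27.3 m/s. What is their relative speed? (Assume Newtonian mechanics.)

v_rel = v_A + v_B = 52.6 + 27.3 = 79.9 m/s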